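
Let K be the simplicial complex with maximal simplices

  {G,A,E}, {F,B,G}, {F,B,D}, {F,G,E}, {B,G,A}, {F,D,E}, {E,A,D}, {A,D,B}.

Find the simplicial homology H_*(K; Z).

Fix the vertex order A < B < D < E < F < G and write every simplex with vertices in increasing order. Then dim K = 2 and the simplices of K are:

  0-simplices (6): A, B, D, E, F, G
  1-simplices (12): AB, AD, AE, AG, BD, BF, BG, DE, DF, EF, EG, FG
  2-simplices (8): ABD, ABG, ADE, AEG, BDF, BFG, DEF, EFG

giving chain groups C_0 ≅ Z^6, C_1 ≅ Z^12, C_2 ≅ Z^8.

∂_1: C_1 → C_0 maps an edge to its endpoints' difference, ∂[p,q] = q − p. For instance
  ∂AB = B − A.
This gives a 6×12 integer matrix of rank 5; reducing to Smith normal form yields diagonal entries (1,1,1,1,1).

Boundary ∂_2: C_2 → C_1 acts by ∂[p,q,r] = [q,r] − [p,r] + [p,q]. For instance
  ∂BDF = DF − BF + BD,
  ∂AEG = EG − AG + AE.
This gives a 12×8 integer matrix of rank 7; reducing to Smith normal form yields diagonal entries (1,1,1,1,1,1,1).

From H_k ≅ ker(∂_k) / im(∂_{k+1}) we obtain:

  H_0: rank C_0 − rank ∂_1 = 6 − 5 = 1, and the invariant factors of ∂_1 are all 1, so H_0 = Z.
  H_1: rank ker ∂_1 − rank ∂_2 = (12 − 5) − 7 = 0, and the invariant factors of ∂_2 are all 1, so H_1 = 0.
  H_2: rank ker ∂_2 − rank ∂_3 = (8 − 7) − 0 = 1, and there is no ∂_3, so H_2 = Z.

H_0 ≅ Z,  H_1 = 0,  H_2 ≅ Z.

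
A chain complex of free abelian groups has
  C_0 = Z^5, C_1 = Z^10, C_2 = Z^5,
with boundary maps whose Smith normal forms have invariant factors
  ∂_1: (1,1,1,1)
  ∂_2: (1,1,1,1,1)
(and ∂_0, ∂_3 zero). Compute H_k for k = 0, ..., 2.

H_0 ≅ Z,  H_1 ≅ Z,  H_2 = 0.

H_0: b_0 = 5 − 0 − 4 = 1; torsion from ∂_1 factors > 1: none. So H_0 ≅ Z.
H_1: b_1 = 10 − 4 − 5 = 1; torsion from ∂_2 factors > 1: none. So H_1 ≅ Z.
H_2: b_2 = 5 − 5 − 0 = 0; torsion from ∂_3 factors > 1: none. So H_2 ≅ 0.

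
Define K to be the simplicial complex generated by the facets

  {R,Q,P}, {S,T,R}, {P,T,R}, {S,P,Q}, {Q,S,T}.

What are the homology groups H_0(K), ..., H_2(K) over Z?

Order the vertices as P < Q < R < S < T. Listing each simplex with vertices in this order, K has dimension 2 with simplices:

  0-simplices (5): P, Q, R, S, T
  1-simplices (10): PQ, PR, PS, PT, QR, QS, QT, RS, RT, ST
  2-simplices (5): PQR, PQS, PRT, QST, RST

so the chain groups are C_0 ≅ Z^5, C_1 ≅ Z^10, C_2 ≅ Z^5.

∂_1: C_1 → C_0 maps an edge to its endpoints' difference, ∂[p,q] = q − p. For instance
  ∂QS = S − Q.
The 5×10 boundary matrix has rank 4 and Smith normal form diag(1,1,1,1).

Boundary ∂_2: C_2 → C_1 maps a triangle to the signed sum of its edges. For instance
  ∂PQR = QR − PR + PQ,
  ∂RST = ST − RT + RS.
As a 10×5 matrix over Z this has rank 5, with invariant factors (1,1,1,1,1).

Reading off H_k = ker ∂_k / im ∂_{k+1}:

  H_0: rank C_0 − rank ∂_1 = 5 − 4 = 1, and the invariant factors of ∂_1 are all 1, so H_0 = Z.
  H_1: rank ker ∂_1 − rank ∂_2 = (10 − 4) − 5 = 1, and the invariant factors of ∂_2 are all 1, so H_1 = Z.
  H_2: rank ker ∂_2 − rank ∂_3 = (5 − 5) − 0 = 0, and there is no ∂_3, so H_2 = 0.

As a check, the Euler characteristic is 5 − 10 + 5 = 0, which agrees with 1 − 1 + 0 = 0.
(K is a triangulation of the Möbius band.)

H_0 = Z,  H_1 = Z,  H_2 = 0.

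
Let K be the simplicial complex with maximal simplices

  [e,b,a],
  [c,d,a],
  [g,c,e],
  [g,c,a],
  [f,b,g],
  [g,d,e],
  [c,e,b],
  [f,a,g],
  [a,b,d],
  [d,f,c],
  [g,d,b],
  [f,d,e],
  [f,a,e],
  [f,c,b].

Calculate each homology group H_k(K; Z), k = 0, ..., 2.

H_0 ≅ Z,  H_1 ≅ Z^2,  H_2 ≅ Z.

Take the total order a < b < c < d < e < f < g on the vertex set. Then K (dimension 2) consists of the simplices:

  0-simplices (7): a, b, c, d, e, f, g
  1-simplices (21): ab, ac, ad, ae, af, ag, bc, bd, be, bf, bg, cd, ce, cf, cg, de, df, dg, ef, eg, fg
  2-simplices (14): abd, abe, acd, acg, aef, afg, bce, bcf, bdg, bfg, cdf, ceg, def, deg

giving chain groups C_0 ≅ Z^7, C_1 ≅ Z^21, C_2 ≅ Z^14.

∂_1: C_1 → C_0 maps an edge to its endpoints' difference, ∂[p,q] = q − p.
This gives a 7×21 integer matrix of rank 6; reducing to Smith normal form yields diagonal entries (1,1,1,1,1,1).

Boundary ∂_2: C_2 → C_1 sends each 2-simplex [p,q,r] to [q,r] − [p,r] + [p,q]. For instance
  ∂acd = cd − ad + ac,
  ∂deg = eg − dg + de.
As a 21×14 matrix over Z this has rank 13, with invariant factors (1,1,1,1,1,1,1,1,1,1,1,1,1).

Computing H_k = (kernel of ∂_k) / (image of ∂_{k+1}):

  H_0: rank C_0 − rank ∂_1 = 7 − 6 = 1, and the invariant factors of ∂_1 are all 1, so H_0 ≅ Z.
  H_1: rank ker ∂_1 − rank ∂_2 = (21 − 6) − 13 = 2, and the invariant factors of ∂_2 are all 1, so H_1 ≅ Z^2.
  H_2: rank ker ∂_2 − rank ∂_3 = (14 − 13) − 0 = 1, and there is no ∂_3, so H_2 ≅ Z.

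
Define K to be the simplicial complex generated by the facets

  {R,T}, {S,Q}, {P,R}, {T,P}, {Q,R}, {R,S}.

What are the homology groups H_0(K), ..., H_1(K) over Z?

Fix the vertex order P < Q < R < S < T and write every simplex with vertices in increasing order. Then dim K = 1 and the simplices of K are:

  0-simplices (5): P, Q, R, S, T
  1-simplices (6): PR, PT, QR, QS, RS, RT

so the chain groups are C_0 ≅ Z^5, C_1 ≅ Z^6.

Boundary ∂_1: C_1 → C_0 maps an edge to its endpoints' difference, ∂[p,q] = q − p.
This gives a 5×6 integer matrix of rank 4; reducing to Smith normal form yields diagonal entries (1,1,1,1).

Now H_k = ker ∂_k / im ∂_{k+1}, so:

  H_0: rank C_0 − rank ∂_1 = 5 − 4 = 1, and the invariant factors of ∂_1 are all 1, so H_0 ≅ Z.
  H_1: rank ker ∂_1 − rank ∂_2 = (6 − 4) − 0 = 2, and there is no ∂_2, so H_1 ≅ Z^2.

As a check, the Euler characteristic is 5 − 6 = -1, which agrees with 1 − 2 = -1.
(K is a triangulation of a wedge of 2 circles.)

H_0 ≅ Z,  H_1 ≅ Z^2.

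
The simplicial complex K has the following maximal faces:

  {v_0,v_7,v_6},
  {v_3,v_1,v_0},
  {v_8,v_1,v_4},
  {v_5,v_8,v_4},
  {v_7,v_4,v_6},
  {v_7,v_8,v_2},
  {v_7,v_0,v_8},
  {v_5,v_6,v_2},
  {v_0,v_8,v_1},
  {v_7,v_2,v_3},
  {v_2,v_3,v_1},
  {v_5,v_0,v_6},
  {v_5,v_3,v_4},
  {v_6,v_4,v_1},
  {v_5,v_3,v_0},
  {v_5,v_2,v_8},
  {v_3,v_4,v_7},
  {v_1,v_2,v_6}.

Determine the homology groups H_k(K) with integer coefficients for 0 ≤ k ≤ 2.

K has 9 vertices, 27 edges, 18 triangles.
rank ∂_0 = 0, rank ∂_1 = 8 ⇒ b_0 = 9 − 0 − 8 = 1; all invariant factors of ∂_1 are 1 so no torsion. So H_0 ≅ Z.
rank ∂_1 = 8, rank ∂_2 = 17 ⇒ b_1 = 27 − 8 − 17 = 2; all invariant factors of ∂_2 are 1 so no torsion. So H_1 ≅ Z^2.
rank ∂_2 = 17, rank ∂_3 = 0 ⇒ b_2 = 18 − 17 − 0 = 1. So H_2 ≅ Z.

H_0 ≅ Z,  H_1 ≅ Z^2,  H_2 ≅ Z.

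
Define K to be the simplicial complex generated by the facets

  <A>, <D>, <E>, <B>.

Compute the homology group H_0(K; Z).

H_0 = Z^4.

Fix the vertex order A < B < D < E and write every simplex with vertices in increasing order. Then dim K = 0 and the simplices of K are:

  0-simplices (4): A, B, D, E

Hence C_0 ≅ Z^4.

From H_k ≅ ker(∂_k) / im(∂_{k+1}) we obtain:

  H_0: rank C_0 − rank ∂_1 = 4 − 0 = 4, and there is no ∂_1, so H_0 = Z^4.

(K is a triangulation of a set of 4 points.)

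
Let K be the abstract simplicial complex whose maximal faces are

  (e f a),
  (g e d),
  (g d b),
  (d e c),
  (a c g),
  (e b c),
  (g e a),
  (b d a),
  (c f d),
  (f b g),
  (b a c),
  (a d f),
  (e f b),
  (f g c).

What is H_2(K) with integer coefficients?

H_2 ≅ Z.

Order the vertices as a < b < c < d < e < f < g. Listing each simplex with vertices in this order, K has dimension 2 with simplices:

  0-simplices (7): a, b, c, d, e, f, g
  1-simplices (21): ab, ac, ad, ae, af, ag, bc, bd, be, bf, bg, cd, ce, cf, cg, de, df, dg, ef, eg, fg
  2-simplices (14): abc, abd, acg, adf, aef, aeg, bce, bdg, bef, bfg, cde, cdf, cfg, deg

giving chain groups C_0 ≅ Z^7, C_1 ≅ Z^21, C_2 ≅ Z^14.

The boundary map ∂_1: C_1 → C_0 maps an edge to its endpoints' difference, ∂[p,q] = q − p. For instance
  ∂ef = f − e.
As a 7×21 matrix over Z this has rank 6, with invariant factors (1,1,1,1,1,1).

∂_2: C_2 → C_1 sends each 2-simplex [p,q,r] to [q,r] − [p,r] + [p,q]. For instance
  ∂bfg = fg − bg + bf,
  ∂abc = bc − ac + ab.
As a 21×14 matrix over Z this has rank 13, with invariant factors (1,1,1,1,1,1,1,1,1,1,1,1,1).

Reading off H_k = ker ∂_k / im ∂_{k+1}:

  H_2: rank ker ∂_2 − rank ∂_3 = (14 − 13) − 0 = 1, and there is no ∂_3, so H_2 = Z.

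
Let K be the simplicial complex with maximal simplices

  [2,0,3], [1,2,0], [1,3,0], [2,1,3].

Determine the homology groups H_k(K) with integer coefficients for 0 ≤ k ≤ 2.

Take the total order 0 < 1 < 2 < 3 on the vertex set. Then K (dimension 2) consists of the simplices:

  0-simplices (4): [0], [1], [2], [3]
  1-simplices (6): [0,1], [0,2], [0,3], [1,2], [1,3], [2,3]
  2-simplices (4): [0,1,2], [0,1,3], [0,2,3], [1,2,3]

so the chain groups are C_0 ≅ Z^4, C_1 ≅ Z^6, C_2 ≅ Z^4.

The boundary map ∂_1: C_1 → C_0 sends each edge [p,q] (with p < q) to q − p.
This gives a 4×6 integer matrix of rank 3; reducing to Smith normal form yields diagonal entries (1,1,1).

∂_2: C_2 → C_1 sends each 2-simplex [p,q,r] to [q,r] − [p,r] + [p,q]. For instance
  ∂[0,1,3] = [1,3] − [0,3] + [0,1],
  ∂[0,2,3] = [2,3] − [0,3] + [0,2].
As a 6×4 matrix over Z this has rank 3, with invariant factors (1,1,1).

From H_k ≅ ker(∂_k) / im(∂_{k+1}) we obtain:

  H_0: rank C_0 − rank ∂_1 = 4 − 3 = 1, and the invariant factors of ∂_1 are all 1, so H_0 = Z.
  H_1: rank ker ∂_1 − rank ∂_2 = (6 − 3) − 3 = 0, and the invariant factors of ∂_2 are all 1, so H_1 = 0.
  H_2: rank ker ∂_2 − rank ∂_3 = (4 − 3) − 0 = 1, and there is no ∂_3, so H_2 = Z.

H_0 = Z,  H_1 = 0,  H_2 = Z.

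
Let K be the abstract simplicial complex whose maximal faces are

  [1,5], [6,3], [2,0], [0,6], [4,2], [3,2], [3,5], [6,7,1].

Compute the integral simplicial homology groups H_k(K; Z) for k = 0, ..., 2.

H_0 = Z,  H_1 = Z^2,  H_2 = 0.

Order the vertices as 0 < 1 < 2 < 3 < 4 < 5 < 6 < 7. Listing each simplex with vertices in this order, K has dimension 2 with simplices:

  0-simplices (8): [0], [1], [2], [3], [4], [5], [6], [7]
  1-simplices (10): [0,2], [0,6], [1,5], [1,6], [1,7], [2,3], [2,4], [3,5], [3,6], [6,7]
  2-simplices (1): [1,6,7]

giving chain groups C_0 ≅ Z^8, C_1 ≅ Z^10, C_2 ≅ Z^1.

Boundary ∂_1: C_1 → C_0 is given by ∂[p,q] = [q] − [p]. For instance
  ∂[2,3] = [3] − [2].
The 8×10 boundary matrix has rank 7 and Smith normal form diag(1,1,1,1,1,1,1).

Boundary ∂_2: C_2 → C_1 sends each 2-simplex [p,q,r] to [q,r] − [p,r] + [p,q]. For instance
  ∂[1,6,7] = [6,7] − [1,7] + [1,6].
The 10×1 boundary matrix has rank 1 and Smith normal form diag(1).

Computing H_k = (kernel of ∂_k) / (image of ∂_{k+1}):

  H_0: rank C_0 − rank ∂_1 = 8 − 7 = 1, and the invariant factors of ∂_1 are all 1, so H_0 = Z.
  H_1: rank ker ∂_1 − rank ∂_2 = (10 − 7) − 1 = 2, and the invariant factors of ∂_2 are all 1, so H_1 = Z^2.
  H_2: rank ker ∂_2 − rank ∂_3 = (1 − 1) − 0 = 0, and there is no ∂_3, so H_2 = 0.

As a check, the Euler characteristic is 8 − 10 + 1 = -1, which agrees with 1 − 2 + 0 = -1.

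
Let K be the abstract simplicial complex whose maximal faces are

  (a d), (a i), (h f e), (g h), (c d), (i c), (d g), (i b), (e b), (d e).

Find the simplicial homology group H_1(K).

K has 9 vertices, 12 edges, 1 triangle.
rank ∂_1 = 8, rank ∂_2 = 1 ⇒ b_1 = 12 − 8 − 1 = 3; all invariant factors of ∂_2 are 1 so no torsion. So H_1 = Z^3.

H_1 = Z^3.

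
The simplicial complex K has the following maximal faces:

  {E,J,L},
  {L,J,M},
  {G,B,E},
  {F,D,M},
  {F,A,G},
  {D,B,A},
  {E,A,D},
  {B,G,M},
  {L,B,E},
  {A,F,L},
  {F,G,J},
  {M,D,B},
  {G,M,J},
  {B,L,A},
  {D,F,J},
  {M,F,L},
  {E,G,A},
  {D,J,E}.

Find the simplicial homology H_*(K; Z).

Take the total order A < B < D < E < F < G < J < L < M on the vertex set. Then K (dimension 2) consists of the simplices:

  0-simplices (9): A, B, D, E, F, G, J, L, M
  1-simplices (27): AB, AD, AE, AF, AG, AL, BD, BE, BG, BL, BM, DE, DF, DJ, DM, EG, EJ, EL, FG, FJ, FL, FM, GJ, GM, JL, JM, LM
  2-simplices (18): ABD, ABL, ADE, AEG, AFG, AFL, BDM, BEG, BEL, BGM, DEJ, DFJ, DFM, EJL, FGJ, FLM, GJM, JLM

giving chain groups C_0 ≅ Z^9, C_1 ≅ Z^27, C_2 ≅ Z^18.

Boundary ∂_1: C_1 → C_0 is given by ∂[p,q] = [q] − [p]. For instance
  ∂BM = M − B.
This gives a 9×27 integer matrix of rank 8; reducing to Smith normal form yields diagonal entries (1,1,1,1,1,1,1,1).

Boundary ∂_2: C_2 → C_1 maps a triangle to the signed sum of its edges. For instance
  ∂JLM = LM − JM + JL,
  ∂ABL = BL − AL + AB.
This gives a 27×18 integer matrix of rank 18; reducing to Smith normal form yields diagonal entries (1,1,1,1,1,1,1,1,1,1,1,1,1,1,1,1,1,2).

Reading off H_k = ker ∂_k / im ∂_{k+1}:

  H_0: rank C_0 − rank ∂_1 = 9 − 8 = 1, and the invariant factors of ∂_1 are all 1, so H_0 = Z.
  H_1: rank ker ∂_1 − rank ∂_2 = (27 − 8) − 18 = 1, and ∂_2 has invariant factor 2 > 1, so H_1 = Z ⊕ Z/2.
  H_2: rank ker ∂_2 − rank ∂_3 = (18 − 18) − 0 = 0, and there is no ∂_3, so H_2 = 0.

H_0 = Z,  H_1 = Z ⊕ Z/2,  H_2 = 0.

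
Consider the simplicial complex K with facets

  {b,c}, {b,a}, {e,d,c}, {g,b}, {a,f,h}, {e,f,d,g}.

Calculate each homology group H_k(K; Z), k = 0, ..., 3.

Fix the vertex order a < b < c < d < e < f < g < h and write every simplex with vertices in increasing order. Then dim K = 3 and the simplices of K are:

  0-simplices (8): a, b, c, d, e, f, g, h
  1-simplices (14): ab, af, ah, bc, bg, cd, ce, de, df, dg, ef, eg, fg, fh
  2-simplices (6): afh, cde, def, deg, dfg, efg
  3-simplices (1): defg

so the chain groups are C_0 ≅ Z^8, C_1 ≅ Z^14, C_2 ≅ Z^6, C_3 ≅ Z^1.

The boundary map ∂_1: C_1 → C_0 maps an edge to its endpoints' difference, ∂[p,q] = q − p.
The 8×14 boundary matrix has rank 7 and Smith normal form diag(1,1,1,1,1,1,1).

∂_2: C_2 → C_1 acts by ∂[p,q,r] = [q,r] − [p,r] + [p,q]. For instance
  ∂dfg = fg − dg + df,
  ∂efg = fg − eg + ef.
As a 14×6 matrix over Z this has rank 5, with invariant factors (1,1,1,1,1).

∂_3: C_3 → C_2 sends each 3-simplex σ to the alternating sum Σ_i (−1)^i (σ with its i-th vertex removed). For instance
  ∂defg = efg − dfg + deg − def.
As a 6×1 matrix over Z this has rank 1, with invariant factors (1).

Reading off H_k = ker ∂_k / im ∂_{k+1}:

  H_0: rank C_0 − rank ∂_1 = 8 − 7 = 1, and the invariant factors of ∂_1 are all 1, so H_0 = Z.
  H_1: rank ker ∂_1 − rank ∂_2 = (14 − 7) − 5 = 2, and the invariant factors of ∂_2 are all 1, so H_1 = Z^2.
  H_2: rank ker ∂_2 − rank ∂_3 = (6 − 5) − 1 = 0, and the invariant factors of ∂_3 are all 1, so H_2 = 0.
  H_3: rank ker ∂_3 − rank ∂_4 = (1 − 1) − 0 = 0, and there is no ∂_4, so H_3 = 0.

As a check, the Euler characteristic is 8 − 14 + 6 − 1 = -1, which agrees with 1 − 2 + 0 − 0 = -1.

H_0 = Z,  H_1 = Z^2,  H_2 = 0,  H_3 = 0.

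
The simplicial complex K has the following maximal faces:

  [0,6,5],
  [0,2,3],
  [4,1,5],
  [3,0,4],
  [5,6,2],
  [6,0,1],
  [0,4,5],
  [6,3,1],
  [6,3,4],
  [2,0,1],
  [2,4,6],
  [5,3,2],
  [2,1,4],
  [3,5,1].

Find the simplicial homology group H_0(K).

Fix the vertex order 0 < 1 < 2 < 3 < 4 < 5 < 6 and write every simplex with vertices in increasing order. Then dim K = 2 and the simplices of K are:

  0-simplices (7): [0], [1], [2], [3], [4], [5], [6]
  1-simplices (21): [0,1], [0,2], [0,3], [0,4], [0,5], [0,6], [1,2], [1,3], [1,4], [1,5], [1,6], [2,3], [2,4], [2,5], [2,6], [3,4], [3,5], [3,6], [4,5], [4,6], [5,6]
  2-simplices (14): [0,1,2], [0,1,6], [0,2,3], [0,3,4], [0,4,5], [0,5,6], [1,2,4], [1,3,5], [1,3,6], [1,4,5], [2,3,5], [2,4,6], [2,5,6], [3,4,6]

so the chain groups are C_0 ≅ Z^7, C_1 ≅ Z^21, C_2 ≅ Z^14.

Boundary ∂_1: C_1 → C_0 maps an edge to its endpoints' difference, ∂[p,q] = q − p. For instance
  ∂[1,5] = [5] − [1].
This gives a 7×21 integer matrix of rank 6; reducing to Smith normal form yields diagonal entries (1,1,1,1,1,1).

Boundary ∂_2: C_2 → C_1 sends each 2-simplex [p,q,r] to [q,r] − [p,r] + [p,q]. For instance
  ∂[0,4,5] = [4,5] − [0,5] + [0,4],
  ∂[1,2,4] = [2,4] − [1,4] + [1,2].
The 21×14 boundary matrix has rank 13 and Smith normal form diag(1,1,1,1,1,1,1,1,1,1,1,1,1).

Reading off H_k = ker ∂_k / im ∂_{k+1}:

  H_0: rank C_0 − rank ∂_1 = 7 − 6 = 1, and the invariant factors of ∂_1 are all 1, so H_0 = Z.

H_0 ≅ Z.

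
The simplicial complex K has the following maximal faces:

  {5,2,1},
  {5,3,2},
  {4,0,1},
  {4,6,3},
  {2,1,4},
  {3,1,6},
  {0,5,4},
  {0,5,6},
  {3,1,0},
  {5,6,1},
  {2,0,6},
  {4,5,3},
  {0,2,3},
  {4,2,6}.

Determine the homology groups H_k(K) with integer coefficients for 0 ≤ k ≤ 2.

Order the vertices as 0 < 1 < 2 < 3 < 4 < 5 < 6. Listing each simplex with vertices in this order, K has dimension 2 with simplices:

  0-simplices (7): [0], [1], [2], [3], [4], [5], [6]
  1-simplices (21): [0,1], [0,2], [0,3], [0,4], [0,5], [0,6], [1,2], [1,3], [1,4], [1,5], [1,6], [2,3], [2,4], [2,5], [2,6], [3,4], [3,5], [3,6], [4,5], [4,6], [5,6]
  2-simplices (14): [0,1,3], [0,1,4], [0,2,3], [0,2,6], [0,4,5], [0,5,6], [1,2,4], [1,2,5], [1,3,6], [1,5,6], [2,3,5], [2,4,6], [3,4,5], [3,4,6]

giving chain groups C_0 ≅ Z^7, C_1 ≅ Z^21, C_2 ≅ Z^14.

Boundary ∂_1: C_1 → C_0 is given by ∂[p,q] = [q] − [p]. For instance
  ∂[4,6] = [6] − [4].
This gives a 7×21 integer matrix of rank 6; reducing to Smith normal form yields diagonal entries (1,1,1,1,1,1).

Boundary ∂_2: C_2 → C_1 acts by ∂[p,q,r] = [q,r] − [p,r] + [p,q]. For instance
  ∂[0,5,6] = [5,6] − [0,6] + [0,5],
  ∂[3,4,6] = [4,6] − [3,6] + [3,4].
As a 21×14 matrix over Z this has rank 13, with invariant factors (1,1,1,1,1,1,1,1,1,1,1,1,1).

Reading off H_k = ker ∂_k / im ∂_{k+1}:

  H_0: rank C_0 − rank ∂_1 = 7 − 6 = 1, and the invariant factors of ∂_1 are all 1, so H_0 ≅ Z.
  H_1: rank ker ∂_1 − rank ∂_2 = (21 − 6) − 13 = 2, and the invariant factors of ∂_2 are all 1, so H_1 ≅ Z^2.
  H_2: rank ker ∂_2 − rank ∂_3 = (14 − 13) − 0 = 1, and there is no ∂_3, so H_2 ≅ Z.

H_0 = Z,  H_1 = Z^2,  H_2 = Z.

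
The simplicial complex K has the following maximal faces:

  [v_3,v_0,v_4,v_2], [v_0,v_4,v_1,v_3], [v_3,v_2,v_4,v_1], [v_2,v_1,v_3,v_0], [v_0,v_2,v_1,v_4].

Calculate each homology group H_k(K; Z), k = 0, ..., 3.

K has 5 vertices, 10 edges, 10 triangles, 5 3-simplices.
rank ∂_0 = 0, rank ∂_1 = 4 ⇒ b_0 = 5 − 0 − 4 = 1; all invariant factors of ∂_1 are 1 so no torsion. So H_0 ≅ Z.
rank ∂_1 = 4, rank ∂_2 = 6 ⇒ b_1 = 10 − 4 − 6 = 0; all invariant factors of ∂_2 are 1 so no torsion. So H_1 ≅ 0.
rank ∂_2 = 6, rank ∂_3 = 4 ⇒ b_2 = 10 − 6 − 4 = 0; all invariant factors of ∂_3 are 1 so no torsion. So H_2 ≅ 0.
rank ∂_3 = 4, rank ∂_4 = 0 ⇒ b_3 = 5 − 4 − 0 = 1. So H_3 ≅ Z.

H_0 ≅ Z,  H_1 = 0,  H_2 = 0,  H_3 ≅ Z.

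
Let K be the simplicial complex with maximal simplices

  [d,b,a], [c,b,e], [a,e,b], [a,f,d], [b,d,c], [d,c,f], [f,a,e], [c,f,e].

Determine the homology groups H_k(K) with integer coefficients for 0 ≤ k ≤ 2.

H_0 ≅ Z,  H_1 = 0,  H_2 ≅ Z.

K has 6 vertices, 12 edges, 8 triangles.
rank ∂_0 = 0, rank ∂_1 = 5 ⇒ b_0 = 6 − 0 − 5 = 1; all invariant factors of ∂_1 are 1 so no torsion. So H_0 ≅ Z.
rank ∂_1 = 5, rank ∂_2 = 7 ⇒ b_1 = 12 − 5 − 7 = 0; all invariant factors of ∂_2 are 1 so no torsion. So H_1 ≅ 0.
rank ∂_2 = 7, rank ∂_3 = 0 ⇒ b_2 = 8 − 7 − 0 = 1. So H_2 ≅ Z.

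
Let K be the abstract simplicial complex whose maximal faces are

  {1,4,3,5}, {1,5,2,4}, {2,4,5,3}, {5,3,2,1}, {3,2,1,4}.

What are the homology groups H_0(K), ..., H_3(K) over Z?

H_0 ≅ Z,  H_1 = 0,  H_2 = 0,  H_3 ≅ Z.

Order the vertices as 1 < 2 < 3 < 4 < 5. Listing each simplex with vertices in this order, K has dimension 3 with simplices:

  0-simplices (5): [1], [2], [3], [4], [5]
  1-simplices (10): [1,2], [1,3], [1,4], [1,5], [2,3], [2,4], [2,5], [3,4], [3,5], [4,5]
  2-simplices (10): [1,2,3], [1,2,4], [1,2,5], [1,3,4], [1,3,5], [1,4,5], [2,3,4], [2,3,5], [2,4,5], [3,4,5]
  3-simplices (5): [1,2,3,4], [1,2,3,5], [1,2,4,5], [1,3,4,5], [2,3,4,5]

giving chain groups C_0 ≅ Z^5, C_1 ≅ Z^10, C_2 ≅ Z^10, C_3 ≅ Z^5.

∂_1: C_1 → C_0 maps an edge to its endpoints' difference, ∂[p,q] = q − p. For instance
  ∂[3,4] = [4] − [3].
The 5×10 boundary matrix has rank 4 and Smith normal form diag(1,1,1,1).

∂_2: C_2 → C_1 maps a triangle to the signed sum of its edges. For instance
  ∂[1,4,5] = [4,5] − [1,5] + [1,4],
  ∂[3,4,5] = [4,5] − [3,5] + [3,4].
The resulting 10×10 matrix has rank 6, and its Smith normal form has invariant factors (1,1,1,1,1,1).

∂_3: C_3 → C_2 sends each 3-simplex σ to the alternating sum Σ_i (−1)^i (σ with its i-th vertex removed). For instance
  ∂[1,2,3,5] = [2,3,5] − [1,3,5] + [1,2,5] − [1,2,3],
  ∂[1,2,3,4] = [2,3,4] − [1,3,4] + [1,2,4] − [1,2,3].
The 10×5 boundary matrix has rank 4 and Smith normal form diag(1,1,1,1).

Computing H_k = (kernel of ∂_k) / (image of ∂_{k+1}):

  H_0: rank C_0 − rank ∂_1 = 5 − 4 = 1, and the invariant factors of ∂_1 are all 1, so H_0 = Z.
  H_1: rank ker ∂_1 − rank ∂_2 = (10 − 4) − 6 = 0, and the invariant factors of ∂_2 are all 1, so H_1 = 0.
  H_2: rank ker ∂_2 − rank ∂_3 = (10 − 6) − 4 = 0, and the invariant factors of ∂_3 are all 1, so H_2 = 0.
  H_3: rank ker ∂_3 − rank ∂_4 = (5 − 4) − 0 = 1, and there is no ∂_4, so H_3 = Z.

As a check, the Euler characteristic is 5 − 10 + 10 − 5 = 0, which agrees with 1 − 0 + 0 − 1 = 0.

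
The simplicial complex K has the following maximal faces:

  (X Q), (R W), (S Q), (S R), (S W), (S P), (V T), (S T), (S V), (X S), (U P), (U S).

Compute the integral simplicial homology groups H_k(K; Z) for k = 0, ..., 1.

H_0 ≅ Z,  H_1 ≅ Z^4.

Order the vertices as P < Q < R < S < T < U < V < W < X. Listing each simplex with vertices in this order, K has dimension 1 with simplices:

  0-simplices (9): P, Q, R, S, T, U, V, W, X
  1-simplices (12): PS, PU, QS, QX, RS, RW, ST, SU, SV, SW, SX, TV

so the chain groups are C_0 ≅ Z^9, C_1 ≅ Z^12.

The boundary map ∂_1: C_1 → C_0 is given by ∂[p,q] = [q] − [p]. For instance
  ∂ST = T − S.
This gives a 9×12 integer matrix of rank 8; reducing to Smith normal form yields diagonal entries (1,1,1,1,1,1,1,1).

Now H_k = ker ∂_k / im ∂_{k+1}, so:

  H_0: rank C_0 − rank ∂_1 = 9 − 8 = 1, and the invariant factors of ∂_1 are all 1, so H_0 = Z.
  H_1: rank ker ∂_1 − rank ∂_2 = (12 − 8) − 0 = 4, and there is no ∂_2, so H_1 = Z^4.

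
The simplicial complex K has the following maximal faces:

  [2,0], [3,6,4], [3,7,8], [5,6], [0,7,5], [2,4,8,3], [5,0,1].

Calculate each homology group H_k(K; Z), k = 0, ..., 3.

H_0 ≅ Z,  H_1 ≅ Z^2,  H_2 = 0,  H_3 = 0.

Take the total order 0 < 1 < 2 < 3 < 4 < 5 < 6 < 7 < 8 on the vertex set. Then K (dimension 3) consists of the simplices:

  0-simplices (9): [0], [1], [2], [3], [4], [5], [6], [7], [8]
  1-simplices (17): [0,1], [0,2], [0,5], [0,7], [1,5], [2,3], [2,4], [2,8], [3,4], [3,6], [3,7], [3,8], [4,6], [4,8], [5,6], [5,7], [7,8]
  2-simplices (8): [0,1,5], [0,5,7], [2,3,4], [2,3,8], [2,4,8], [3,4,6], [3,4,8], [3,7,8]
  3-simplices (1): [2,3,4,8]

so the chain groups are C_0 ≅ Z^9, C_1 ≅ Z^17, C_2 ≅ Z^8, C_3 ≅ Z^1.

Boundary ∂_1: C_1 → C_0 sends each edge [p,q] (with p < q) to q − p. For instance
  ∂[0,1] = [1] − [0].
As a 9×17 matrix over Z this has rank 8, with invariant factors (1,1,1,1,1,1,1,1).

Boundary ∂_2: C_2 → C_1 sends each 2-simplex [p,q,r] to [q,r] − [p,r] + [p,q]. For instance
  ∂[2,4,8] = [4,8] − [2,8] + [2,4],
  ∂[3,4,8] = [4,8] − [3,8] + [3,4].
This gives a 17×8 integer matrix of rank 7; reducing to Smith normal form yields diagonal entries (1,1,1,1,1,1,1).

∂_3: C_3 → C_2 sends each 3-simplex σ to the alternating sum Σ_i (−1)^i (σ with its i-th vertex removed). For instance
  ∂[2,3,4,8] = [3,4,8] − [2,4,8] + [2,3,8] − [2,3,4].
The 8×1 boundary matrix has rank 1 and Smith normal form diag(1).

Reading off H_k = ker ∂_k / im ∂_{k+1}:

  H_0: rank C_0 − rank ∂_1 = 9 − 8 = 1, and the invariant factors of ∂_1 are all 1, so H_0 = Z.
  H_1: rank ker ∂_1 − rank ∂_2 = (17 − 8) − 7 = 2, and the invariant factors of ∂_2 are all 1, so H_1 = Z^2.
  H_2: rank ker ∂_2 − rank ∂_3 = (8 − 7) − 1 = 0, and the invariant factors of ∂_3 are all 1, so H_2 = 0.
  H_3: rank ker ∂_3 − rank ∂_4 = (1 − 1) − 0 = 0, and there is no ∂_4, so H_3 = 0.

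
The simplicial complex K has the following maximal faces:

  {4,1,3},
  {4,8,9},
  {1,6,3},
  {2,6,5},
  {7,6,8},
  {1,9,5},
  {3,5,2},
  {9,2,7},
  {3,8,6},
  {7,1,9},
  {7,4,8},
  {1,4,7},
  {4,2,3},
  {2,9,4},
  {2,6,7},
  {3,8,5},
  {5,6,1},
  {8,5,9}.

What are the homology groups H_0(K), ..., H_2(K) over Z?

K has 9 vertices, 27 edges, 18 triangles.
rank ∂_0 = 0, rank ∂_1 = 8 ⇒ b_0 = 9 − 0 − 8 = 1; all invariant factors of ∂_1 are 1 so no torsion. So H_0 ≅ Z.
rank ∂_1 = 8, rank ∂_2 = 18 ⇒ b_1 = 27 − 8 − 18 = 1; ∂_2 has invariant factor(s) [2] giving torsion. So H_1 ≅ Z ⊕ Z/2.
rank ∂_2 = 18, rank ∂_3 = 0 ⇒ b_2 = 18 − 18 − 0 = 0. So H_2 ≅ 0.

H_0 = Z,  H_1 = Z ⊕ Z/2,  H_2 = 0.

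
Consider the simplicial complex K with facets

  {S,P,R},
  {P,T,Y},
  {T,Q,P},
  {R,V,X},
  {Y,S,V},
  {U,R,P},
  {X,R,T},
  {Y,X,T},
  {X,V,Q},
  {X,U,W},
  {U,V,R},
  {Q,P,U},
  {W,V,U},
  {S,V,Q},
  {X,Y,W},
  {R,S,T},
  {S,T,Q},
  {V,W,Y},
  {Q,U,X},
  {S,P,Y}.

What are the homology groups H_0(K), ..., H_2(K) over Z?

Fix the vertex order P < Q < R < S < T < U < V < W < X < Y and write every simplex with vertices in increasing order. Then dim K = 2 and the simplices of K are:

  0-simplices (10): P, Q, R, S, T, U, V, W, X, Y
  1-simplices (30): PQ, PR, PS, PT, PU, PY, QS, QT, QU, QV, QX, RS, RT, RU, RV, RX, ST, SV, SY, TX, TY, UV, UW, UX, VW, VX, VY, WX, WY, XY
  2-simplices (20): PQT, PQU, PRS, PRU, PSY, PTY, QST, QSV, QUX, QVX, RST, RTX, RUV, RVX, SVY, TXY, UVW, UWX, VWY, WXY

giving chain groups C_0 ≅ Z^10, C_1 ≅ Z^30, C_2 ≅ Z^20.

Boundary ∂_1: C_1 → C_0 maps an edge to its endpoints' difference, ∂[p,q] = q − p. For instance
  ∂QX = X − Q.
This gives a 10×30 integer matrix of rank 9; reducing to Smith normal form yields diagonal entries (1,1,1,1,1,1,1,1,1).

∂_2: C_2 → C_1 maps a triangle to the signed sum of its edges. For instance
  ∂PQT = QT − PT + PQ,
  ∂UWX = WX − UX + UW.
The 30×20 boundary matrix has rank 20 and Smith normal form diag(1,1,1,1,1,1,1,1,1,1,1,1,1,1,1,1,1,1,1,2).

From H_k ≅ ker(∂_k) / im(∂_{k+1}) we obtain:

  H_0: rank C_0 − rank ∂_1 = 10 − 9 = 1, and the invariant factors of ∂_1 are all 1, so H_0 = Z.
  H_1: rank ker ∂_1 − rank ∂_2 = (30 − 9) − 20 = 1, and ∂_2 has invariant factor 2 > 1, so H_1 = Z ⊕ Z/2Z.
  H_2: rank ker ∂_2 − rank ∂_3 = (20 − 20) − 0 = 0, and there is no ∂_3, so H_2 = 0.

H_0 = Z,  H_1 = Z ⊕ Z/2Z,  H_2 = 0.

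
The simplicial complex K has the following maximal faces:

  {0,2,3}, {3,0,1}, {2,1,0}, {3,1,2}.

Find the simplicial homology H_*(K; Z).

H_0 ≅ Z,  H_1 = 0,  H_2 ≅ Z.

Fix the vertex order 0 < 1 < 2 < 3 and write every simplex with vertices in increasing order. Then dim K = 2 and the simplices of K are:

  0-simplices (4): [0], [1], [2], [3]
  1-simplices (6): [0,1], [0,2], [0,3], [1,2], [1,3], [2,3]
  2-simplices (4): [0,1,2], [0,1,3], [0,2,3], [1,2,3]

so the chain groups are C_0 ≅ Z^4, C_1 ≅ Z^6, C_2 ≅ Z^4.

∂_1: C_1 → C_0 maps an edge to its endpoints' difference, ∂[p,q] = q − p. For instance
  ∂[0,3] = [3] − [0].
This gives a 4×6 integer matrix of rank 3; reducing to Smith normal form yields diagonal entries (1,1,1).

The boundary map ∂_2: C_2 → C_1 maps a triangle to the signed sum of its edges. For instance
  ∂[0,1,3] = [1,3] − [0,3] + [0,1],
  ∂[1,2,3] = [2,3] − [1,3] + [1,2].
The resulting 6×4 matrix has rank 3, and its Smith normal form has invariant factors (1,1,1).

Reading off H_k = ker ∂_k / im ∂_{k+1}:

  H_0: rank C_0 − rank ∂_1 = 4 − 3 = 1, and the invariant factors of ∂_1 are all 1, so H_0 = Z.
  H_1: rank ker ∂_1 − rank ∂_2 = (6 − 3) − 3 = 0, and the invariant factors of ∂_2 are all 1, so H_1 = 0.
  H_2: rank ker ∂_2 − rank ∂_3 = (4 − 3) − 0 = 1, and there is no ∂_3, so H_2 = Z.

As a check, the Euler characteristic is 4 − 6 + 4 = 2, which agrees with 1 − 0 + 1 = 2.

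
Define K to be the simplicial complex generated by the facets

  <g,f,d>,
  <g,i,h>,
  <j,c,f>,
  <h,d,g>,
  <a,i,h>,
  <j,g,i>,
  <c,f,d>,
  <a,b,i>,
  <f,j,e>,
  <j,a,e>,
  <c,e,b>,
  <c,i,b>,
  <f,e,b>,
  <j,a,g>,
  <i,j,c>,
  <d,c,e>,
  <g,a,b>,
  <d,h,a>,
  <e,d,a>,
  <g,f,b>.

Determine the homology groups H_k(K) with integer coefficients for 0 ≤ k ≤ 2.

H_0 ≅ Z,  H_1 ≅ Z ⊕ Z/2,  H_2 = 0.

Fix the vertex order a < b < c < d < e < f < g < h < i < j and write every simplex with vertices in increasing order. Then dim K = 2 and the simplices of K are:

  0-simplices (10): a, b, c, d, e, f, g, h, i, j
  1-simplices (30): ab, ad, ae, ag, ah, ai, aj, bc, be, bf, bg, bi, cd, ce, cf, ci, cj, de, df, dg, dh, ef, ej, fg, fj, gh, gi, gj, hi, ij
  2-simplices (20): abg, abi, ade, adh, aej, agj, ahi, bce, bci, bef, bfg, cde, cdf, cfj, cij, dfg, dgh, efj, ghi, gij

giving chain groups C_0 ≅ Z^10, C_1 ≅ Z^30, C_2 ≅ Z^20.

The boundary map ∂_1: C_1 → C_0 is given by ∂[p,q] = [q] − [p]. For instance
  ∂ag = g − a.
The resulting 10×30 matrix has rank 9, and its Smith normal form has invariant factors (1,1,1,1,1,1,1,1,1).

∂_2: C_2 → C_1 sends each 2-simplex [p,q,r] to [q,r] − [p,r] + [p,q]. For instance
  ∂dgh = gh − dh + dg,
  ∂bfg = fg − bg + bf.
The resulting 30×20 matrix has rank 20, and its Smith normal form has invariant factors (1,1,1,1,1,1,1,1,1,1,1,1,1,1,1,1,1,1,1,2).

Reading off H_k = ker ∂_k / im ∂_{k+1}:

  H_0: rank C_0 − rank ∂_1 = 10 − 9 = 1, and the invariant factors of ∂_1 are all 1, so H_0 = Z.
  H_1: rank ker ∂_1 − rank ∂_2 = (30 − 9) − 20 = 1, and ∂_2 has invariant factor 2 > 1, so H_1 = Z ⊕ Z/2.
  H_2: rank ker ∂_2 − rank ∂_3 = (20 − 20) − 0 = 0, and there is no ∂_3, so H_2 = 0.

(K is a triangulation of the Klein bottle.)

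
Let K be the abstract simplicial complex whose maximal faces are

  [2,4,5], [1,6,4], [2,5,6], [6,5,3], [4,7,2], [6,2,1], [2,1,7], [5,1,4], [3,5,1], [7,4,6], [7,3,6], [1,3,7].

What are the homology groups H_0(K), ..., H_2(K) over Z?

H_0 = Z,  H_1 = Z/2Z,  H_2 = 0.

Fix the vertex order 1 < 2 < 3 < 4 < 5 < 6 < 7 and write every simplex with vertices in increasing order. Then dim K = 2 and the simplices of K are:

  0-simplices (7): [1], [2], [3], [4], [5], [6], [7]
  1-simplices (18): [1,2], [1,3], [1,4], [1,5], [1,6], [1,7], [2,4], [2,5], [2,6], [2,7], [3,5], [3,6], [3,7], [4,5], [4,6], [4,7], [5,6], [6,7]
  2-simplices (12): [1,2,6], [1,2,7], [1,3,5], [1,3,7], [1,4,5], [1,4,6], [2,4,5], [2,4,7], [2,5,6], [3,5,6], [3,6,7], [4,6,7]

Hence C_0 ≅ Z^7, C_1 ≅ Z^18, C_2 ≅ Z^12.

The boundary map ∂_1: C_1 → C_0 sends each edge [p,q] (with p < q) to q − p.
As a 7×18 matrix over Z this has rank 6, with invariant factors (1,1,1,1,1,1).

The boundary map ∂_2: C_2 → C_1 acts by ∂[p,q,r] = [q,r] − [p,r] + [p,q]. For instance
  ∂[2,5,6] = [5,6] − [2,6] + [2,5],
  ∂[1,2,6] = [2,6] − [1,6] + [1,2].
This gives a 18×12 integer matrix of rank 12; reducing to Smith normal form yields diagonal entries (1,1,1,1,1,1,1,1,1,1,1,2).

From H_k ≅ ker(∂_k) / im(∂_{k+1}) we obtain:

  H_0: rank C_0 − rank ∂_1 = 7 − 6 = 1, and the invariant factors of ∂_1 are all 1, so H_0 ≅ Z.
  H_1: rank ker ∂_1 − rank ∂_2 = (18 − 6) − 12 = 0, and ∂_2 has invariant factor 2 > 1, so H_1 ≅ Z/2Z.
  H_2: rank ker ∂_2 − rank ∂_3 = (12 − 12) − 0 = 0, and there is no ∂_3, so H_2 ≅ 0.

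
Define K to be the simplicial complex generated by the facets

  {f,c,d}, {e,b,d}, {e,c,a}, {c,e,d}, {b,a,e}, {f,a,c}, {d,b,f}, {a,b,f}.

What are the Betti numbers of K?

We work with the vertex ordering a < b < c < d < e < f. The simplices of K, each written with vertices in increasing order, are:

  0-simplices (6): a, b, c, d, e, f
  1-simplices (12): ab, ac, ae, af, bd, be, bf, cd, ce, cf, de, df
  2-simplices (8): abe, abf, ace, acf, bde, bdf, cde, cdf

Hence C_0 ≅ Z^6, C_1 ≅ Z^12, C_2 ≅ Z^8.

∂_1: C_1 → C_0 maps an edge to its endpoints' difference, ∂[p,q] = q − p. For instance
  ∂cf = f − c.
As a 6×12 matrix over Z this has rank 5, with invariant factors (1,1,1,1,1).

∂_2: C_2 → C_1 sends each 2-simplex [p,q,r] to [q,r] − [p,r] + [p,q]. For instance
  ∂cde = de − ce + cd,
  ∂acf = cf − af + ac.
This gives a 12×8 integer matrix of rank 7; reducing to Smith normal form yields diagonal entries (1,1,1,1,1,1,1).

Reading off H_k = ker ∂_k / im ∂_{k+1}:

  H_0: rank C_0 − rank ∂_1 = 6 − 5 = 1, and the invariant factors of ∂_1 are all 1, so H_0 ≅ Z.
  H_1: rank ker ∂_1 − rank ∂_2 = (12 − 5) − 7 = 0, and the invariant factors of ∂_2 are all 1, so H_1 ≅ 0.
  H_2: rank ker ∂_2 − rank ∂_3 = (8 − 7) − 0 = 1, and there is no ∂_3, so H_2 ≅ Z.

Hence the Betti numbers are b_0 = 1, b_1 = 0, b_2 = 1.

b_0 = 1, b_1 = 0, b_2 = 1.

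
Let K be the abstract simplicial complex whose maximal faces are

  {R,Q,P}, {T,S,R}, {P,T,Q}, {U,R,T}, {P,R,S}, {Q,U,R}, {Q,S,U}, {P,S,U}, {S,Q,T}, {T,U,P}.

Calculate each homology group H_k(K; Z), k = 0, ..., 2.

We work with the vertex ordering P < Q < R < S < T < U. The simplices of K, each written with vertices in increasing order, are:

  0-simplices (6): P, Q, R, S, T, U
  1-simplices (15): PQ, PR, PS, PT, PU, QR, QS, QT, QU, RS, RT, RU, ST, SU, TU
  2-simplices (10): PQR, PQT, PRS, PSU, PTU, QRU, QST, QSU, RST, RTU

Hence C_0 ≅ Z^6, C_1 ≅ Z^15, C_2 ≅ Z^10.

The boundary map ∂_1: C_1 → C_0 sends each edge [p,q] (with p < q) to q − p.
The resulting 6×15 matrix has rank 5, and its Smith normal form has invariant factors (1,1,1,1,1).

The boundary map ∂_2: C_2 → C_1 maps a triangle to the signed sum of its edges. For instance
  ∂QST = ST − QT + QS,
  ∂PRS = RS − PS + PR.
The resulting 15×10 matrix has rank 10, and its Smith normal form has invariant factors (1,1,1,1,1,1,1,1,1,2).

Computing H_k = (kernel of ∂_k) / (image of ∂_{k+1}):

  H_0: rank C_0 − rank ∂_1 = 6 − 5 = 1, and the invariant factors of ∂_1 are all 1, so H_0 = Z.
  H_1: rank ker ∂_1 − rank ∂_2 = (15 − 5) − 10 = 0, and ∂_2 has invariant factor 2 > 1, so H_1 = Z/2.
  H_2: rank ker ∂_2 − rank ∂_3 = (10 − 10) − 0 = 0, and there is no ∂_3, so H_2 = 0.

As a check, the Euler characteristic is 6 − 15 + 10 = 1, which agrees with 1 − 0 + 0 = 1.

H_0 ≅ Z,  H_1 ≅ Z/2,  H_2 = 0.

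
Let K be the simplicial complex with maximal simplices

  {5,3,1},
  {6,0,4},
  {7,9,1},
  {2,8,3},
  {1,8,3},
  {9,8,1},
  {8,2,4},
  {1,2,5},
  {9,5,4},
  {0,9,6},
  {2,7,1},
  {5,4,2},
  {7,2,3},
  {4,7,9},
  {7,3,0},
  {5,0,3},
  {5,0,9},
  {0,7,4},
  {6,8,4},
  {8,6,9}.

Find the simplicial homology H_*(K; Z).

Order the vertices as 0 < 1 < 2 < 3 < 4 < 5 < 6 < 7 < 8 < 9. Listing each simplex with vertices in this order, K has dimension 2 with simplices:

  0-simplices (10): [0], [1], [2], [3], [4], [5], [6], [7], [8], [9]
  1-simplices (30): (30 of them)
  2-simplices (20): (20 of them)

giving chain groups C_0 ≅ Z^10, C_1 ≅ Z^30, C_2 ≅ Z^20.

Boundary ∂_1: C_1 → C_0 sends each edge [p,q] (with p < q) to q − p.
As a 10×30 matrix over Z this has rank 9, with invariant factors (1,1,1,1,1,1,1,1,1).

The boundary map ∂_2: C_2 → C_1 acts by ∂[p,q,r] = [q,r] − [p,r] + [p,q]. For instance
  ∂[6,8,9] = [8,9] − [6,9] + [6,8],
  ∂[2,4,8] = [4,8] − [2,8] + [2,4].
As a 30×20 matrix over Z this has rank 20, with invariant factors (1,1,1,1,1,1,1,1,1,1,1,1,1,1,1,1,1,1,1,2).

Computing H_k = (kernel of ∂_k) / (image of ∂_{k+1}):

  H_0: rank C_0 − rank ∂_1 = 10 − 9 = 1, and the invariant factors of ∂_1 are all 1, so H_0 = Z.
  H_1: rank ker ∂_1 − rank ∂_2 = (30 − 9) − 20 = 1, and ∂_2 has invariant factor 2 > 1, so H_1 = Z ⊕ Z_2.
  H_2: rank ker ∂_2 − rank ∂_3 = (20 − 20) − 0 = 0, and there is no ∂_3, so H_2 = 0.

H_0 = Z,  H_1 = Z ⊕ Z_2,  H_2 = 0.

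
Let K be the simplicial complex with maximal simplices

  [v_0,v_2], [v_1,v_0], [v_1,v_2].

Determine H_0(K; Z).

Fix the vertex order v_0 < v_1 < v_2 and write every simplex with vertices in increasing order. Then dim K = 1 and the simplices of K are:

  0-simplices (3): [v_0], [v_1], [v_2]
  1-simplices (3): [v_0,v_1], [v_0,v_2], [v_1,v_2]

so the chain groups are C_0 ≅ Z^3, C_1 ≅ Z^3.

Boundary ∂_1: C_1 → C_0 maps an edge to its endpoints' difference, ∂[p,q] = q − p. For instance
  ∂[v_1,v_2] = [v_2] − [v_1].
The 3×3 boundary matrix has rank 2 and Smith normal form diag(1,1).

Reading off H_k = ker ∂_k / im ∂_{k+1}:

  H_0: rank C_0 − rank ∂_1 = 3 − 2 = 1, and the invariant factors of ∂_1 are all 1, so H_0 = Z.

H_0 = Z.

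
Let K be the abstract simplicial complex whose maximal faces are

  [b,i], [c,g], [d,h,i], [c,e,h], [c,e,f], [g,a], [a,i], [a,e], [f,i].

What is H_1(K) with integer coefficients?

Take the total order a < b < c < d < e < f < g < h < i on the vertex set. Then K (dimension 2) consists of the simplices:

  0-simplices (9): a, b, c, d, e, f, g, h, i
  1-simplices (14): ae, ag, ai, bi, ce, cf, cg, ch, dh, di, ef, eh, fi, hi
  2-simplices (3): cef, ceh, dhi

Hence C_0 ≅ Z^9, C_1 ≅ Z^14, C_2 ≅ Z^3.

Boundary ∂_1: C_1 → C_0 is given by ∂[p,q] = [q] − [p]. For instance
  ∂hi = i − h.
As a 9×14 matrix over Z this has rank 8, with invariant factors (1,1,1,1,1,1,1,1).

Boundary ∂_2: C_2 → C_1 sends each 2-simplex [p,q,r] to [q,r] − [p,r] + [p,q]. For instance
  ∂ceh = eh − ch + ce,
  ∂dhi = hi − di + dh.
The 14×3 boundary matrix has rank 3 and Smith normal form diag(1,1,1).

Computing H_k = (kernel of ∂_k) / (image of ∂_{k+1}):

  H_1: rank ker ∂_1 − rank ∂_2 = (14 − 8) − 3 = 3, and the invariant factors of ∂_2 are all 1, so H_1 ≅ Z^3.

H_1 ≅ Z^3.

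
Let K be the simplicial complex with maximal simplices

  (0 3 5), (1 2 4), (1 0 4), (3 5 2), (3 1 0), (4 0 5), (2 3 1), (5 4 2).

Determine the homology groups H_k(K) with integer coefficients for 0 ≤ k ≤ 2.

H_0 ≅ Z,  H_1 = 0,  H_2 ≅ Z.

K has 6 vertices, 12 edges, 8 triangles.
rank ∂_0 = 0, rank ∂_1 = 5 ⇒ b_0 = 6 − 0 − 5 = 1; all invariant factors of ∂_1 are 1 so no torsion. So H_0 ≅ Z.
rank ∂_1 = 5, rank ∂_2 = 7 ⇒ b_1 = 12 − 5 − 7 = 0; all invariant factors of ∂_2 are 1 so no torsion. So H_1 ≅ 0.
rank ∂_2 = 7, rank ∂_3 = 0 ⇒ b_2 = 8 − 7 − 0 = 1. So H_2 ≅ Z.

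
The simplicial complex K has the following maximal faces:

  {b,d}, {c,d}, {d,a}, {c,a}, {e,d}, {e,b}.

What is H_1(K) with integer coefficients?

We work with the vertex ordering a < b < c < d < e. The simplices of K, each written with vertices in increasing order, are:

  0-simplices (5): a, b, c, d, e
  1-simplices (6): ac, ad, bd, be, cd, de

giving chain groups C_0 ≅ Z^5, C_1 ≅ Z^6.

Boundary ∂_1: C_1 → C_0 sends each edge [p,q] (with p < q) to q − p. For instance
  ∂ac = c − a.
This gives a 5×6 integer matrix of rank 4; reducing to Smith normal form yields diagonal entries (1,1,1,1).

Now H_k = ker ∂_k / im ∂_{k+1}, so:

  H_1: rank ker ∂_1 − rank ∂_2 = (6 − 4) − 0 = 2, and there is no ∂_2, so H_1 = Z^2.

H_1 ≅ Z^2.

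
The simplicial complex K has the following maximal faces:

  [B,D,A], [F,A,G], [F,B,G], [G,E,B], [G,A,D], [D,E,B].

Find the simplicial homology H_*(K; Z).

We work with the vertex ordering A < B < D < E < F < G. The simplices of K, each written with vertices in increasing order, are:

  0-simplices (6): A, B, D, E, F, G
  1-simplices (12): AB, AD, AF, AG, BD, BE, BF, BG, DE, DG, EG, FG
  2-simplices (6): ABD, ADG, AFG, BDE, BEG, BFG

giving chain groups C_0 ≅ Z^6, C_1 ≅ Z^12, C_2 ≅ Z^6.

Boundary ∂_1: C_1 → C_0 maps an edge to its endpoints' difference, ∂[p,q] = q − p. For instance
  ∂AG = G − A.
This gives a 6×12 integer matrix of rank 5; reducing to Smith normal form yields diagonal entries (1,1,1,1,1).

Boundary ∂_2: C_2 → C_1 maps a triangle to the signed sum of its edges. For instance
  ∂BEG = EG − BG + BE,
  ∂BDE = DE − BE + BD.
The resulting 12×6 matrix has rank 6, and its Smith normal form has invariant factors (1,1,1,1,1,1).

Reading off H_k = ker ∂_k / im ∂_{k+1}:

  H_0: rank C_0 − rank ∂_1 = 6 − 5 = 1, and the invariant factors of ∂_1 are all 1, so H_0 = Z.
  H_1: rank ker ∂_1 − rank ∂_2 = (12 − 5) − 6 = 1, and the invariant factors of ∂_2 are all 1, so H_1 = Z.
  H_2: rank ker ∂_2 − rank ∂_3 = (6 − 6) − 0 = 0, and there is no ∂_3, so H_2 = 0.

As a check, the Euler characteristic is 6 − 12 + 6 = 0, which agrees with 1 − 1 + 0 = 0.
(K is a triangulation of the cylinder S^1 x I.)

H_0 = Z,  H_1 = Z,  H_2 = 0.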